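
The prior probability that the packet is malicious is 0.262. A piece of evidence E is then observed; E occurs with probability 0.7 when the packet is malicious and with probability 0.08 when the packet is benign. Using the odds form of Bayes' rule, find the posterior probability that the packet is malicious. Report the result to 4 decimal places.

Posterior probability ≈ 0.7565

Prior odds = 0.262/(1−0.262) = 0.35501. In log-odds, ln(0.35501) = -1.0356.
Add log likelihood ratio: ln(8.7500) = 2.1691.
Posterior log-odds = 1.1335, so posterior odds = exp(1.1335) = 3.1064. Converting, P(H|E) = 3.1064/4.1064 = 0.7565.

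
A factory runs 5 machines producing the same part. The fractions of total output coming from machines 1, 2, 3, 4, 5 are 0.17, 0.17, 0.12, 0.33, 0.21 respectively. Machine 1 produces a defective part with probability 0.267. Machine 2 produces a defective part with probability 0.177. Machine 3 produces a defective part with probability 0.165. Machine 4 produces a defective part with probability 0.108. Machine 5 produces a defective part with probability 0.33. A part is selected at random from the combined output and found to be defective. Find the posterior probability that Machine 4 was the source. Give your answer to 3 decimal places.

Tabulate prior·likelihood by source: [1] prior 0.17, lik 0.267, product 0.04539; [2] prior 0.17, lik 0.177, product 0.03009; [3] prior 0.12, lik 0.165, product 0.01980; [4] prior 0.33, lik 0.108, product 0.03564; [5] prior 0.21, lik 0.33, product 0.06930.
Normalizing constant = 0.20022; the posterior for Machine 4 is its product over the sum, 0.03564/0.20022 = 0.178.

Posterior probability ≈ 0.178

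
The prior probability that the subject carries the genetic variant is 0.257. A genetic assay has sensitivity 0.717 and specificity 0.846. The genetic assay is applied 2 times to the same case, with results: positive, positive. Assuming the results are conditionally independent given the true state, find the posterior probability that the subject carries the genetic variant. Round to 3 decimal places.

Let H be the event that the subject carries the genetic variant; start with P(H) = 0.257. P('positive'|H) = 0.717, P('positive'|¬H) = 0.154.
Update on result 1 ('positive'): P(H) ← 0.717·0.2570 / (0.717·0.2570 + 0.154·0.7430) = 0.18427/0.29869 = 0.6169.
Update on result 2 ('positive'): P(H) ← 0.717·0.6169 / (0.717·0.6169 + 0.154·0.3831) = 0.44233/0.50133 = 0.8823.

Posterior P(H) ≈ 0.882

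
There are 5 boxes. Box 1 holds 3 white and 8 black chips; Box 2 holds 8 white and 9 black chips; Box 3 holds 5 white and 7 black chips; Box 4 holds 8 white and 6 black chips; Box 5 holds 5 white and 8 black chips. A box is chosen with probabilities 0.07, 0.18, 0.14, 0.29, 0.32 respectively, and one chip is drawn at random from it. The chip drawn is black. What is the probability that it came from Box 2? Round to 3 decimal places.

Posterior probability ≈ 0.174

Tabulate prior·likelihood by source: [1] prior 0.07, lik 0.7273, product 0.05091; [2] prior 0.18, lik 0.5294, product 0.09529; [3] prior 0.14, lik 0.5833, product 0.08167; [4] prior 0.29, lik 0.4286, product 0.1243; [5] prior 0.32, lik 0.6154, product 0.1969.
Normalizing constant = 0.54908; the posterior for Box 2 is its product over the sum, 0.09529/0.54908 = 0.174.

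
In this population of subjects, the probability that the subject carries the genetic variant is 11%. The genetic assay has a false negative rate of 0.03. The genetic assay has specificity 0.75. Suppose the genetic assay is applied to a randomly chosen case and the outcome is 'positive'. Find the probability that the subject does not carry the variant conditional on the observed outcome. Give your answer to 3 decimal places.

P(¬H | E) ≈ 0.676

Let H be the event that the subject carries the genetic variant. P(H) = 0.11, so P(¬H) = 0.89. With E the 'positive' result, P(E|H) = 0.97 and P(E|¬H) = 0.25.
P(E) = 0.97·0.11 + 0.25·0.89 = 0.10670 + 0.22250 = 0.32920.
By Bayes' theorem, P(H|E) = 0.10670 / 0.32920 = 0.324. Hence P(¬H|E) = 1 − 0.324 = 0.676.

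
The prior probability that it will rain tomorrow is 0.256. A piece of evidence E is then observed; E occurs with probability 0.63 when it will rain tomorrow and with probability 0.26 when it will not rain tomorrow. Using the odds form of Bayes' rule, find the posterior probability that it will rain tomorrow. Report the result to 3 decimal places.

Posterior probability ≈ 0.455

Prior odds = 0.256/(1−0.256) = 0.34409.
Likelihood ratio for E = 0.63/0.26 = 2.4231.
Posterior odds = prior odds × LR = 0.83375.
Posterior probability = odds/(1+odds) = 0.83375/1.8337 = 0.455.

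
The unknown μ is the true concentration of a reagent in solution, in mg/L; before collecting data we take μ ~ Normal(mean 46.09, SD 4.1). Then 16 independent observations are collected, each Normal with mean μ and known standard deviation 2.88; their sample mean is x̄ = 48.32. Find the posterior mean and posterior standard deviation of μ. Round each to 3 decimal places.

With known σ, the Normal prior is conjugate. Weight on the data is w = (n/σ²)/(n/σ² + 1/τ₀²) = 1.92901/(1.92901+0.0594884) = 0.97008.
Posterior mean = w·x̄ + (1−w)·μ₀ = 0.97008·48.32 + 0.029916·46.09 = 48.253. Posterior variance = 1/(1.92901+0.0594884) = 0.502891, so SD = 0.709.

Posterior mean ≈ 48.253; posterior SD ≈ 0.709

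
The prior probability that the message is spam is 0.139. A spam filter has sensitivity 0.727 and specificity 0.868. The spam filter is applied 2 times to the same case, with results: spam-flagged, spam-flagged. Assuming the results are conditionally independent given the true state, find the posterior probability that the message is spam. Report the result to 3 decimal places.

Posterior P(H) ≈ 0.830

With H the event that the message is spam, the joint likelihood of the observed sequence is P(data|H) = 0.727·0.727 = 0.52853 and P(data|¬H) = 0.132·0.132 = 0.017424.
Bayes: P(H|data) = 0.139·0.52853 / (0.139·0.52853 + 0.861·0.017424) = 0.073466/0.088468 = 0.8304.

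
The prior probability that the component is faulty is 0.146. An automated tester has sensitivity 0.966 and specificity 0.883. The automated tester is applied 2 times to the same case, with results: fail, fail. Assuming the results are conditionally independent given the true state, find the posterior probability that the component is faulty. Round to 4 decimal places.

Posterior P(H) ≈ 0.9210

With H the event that the component is faulty, the joint likelihood of the observed sequence is P(data|H) = 0.966·0.966 = 0.93316 and P(data|¬H) = 0.117·0.117 = 0.013689.
Bayes: P(H|data) = 0.146·0.93316 / (0.146·0.93316 + 0.854·0.013689) = 0.13624/0.14793 = 0.9210.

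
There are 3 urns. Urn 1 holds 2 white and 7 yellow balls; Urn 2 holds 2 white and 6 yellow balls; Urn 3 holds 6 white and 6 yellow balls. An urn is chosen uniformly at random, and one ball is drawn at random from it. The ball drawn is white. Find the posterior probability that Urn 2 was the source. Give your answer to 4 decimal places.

Posterior probability ≈ 0.2571

Tabulate prior·likelihood by source: [1] prior 0.333333, lik 0.2222, product 0.07407; [2] prior 0.333333, lik 0.25, product 0.08333; [3] prior 0.333333, lik 0.5, product 0.1667.
Normalizing constant = 0.32407; the posterior for Urn 2 is its product over the sum, 0.08333/0.32407 = 0.2571.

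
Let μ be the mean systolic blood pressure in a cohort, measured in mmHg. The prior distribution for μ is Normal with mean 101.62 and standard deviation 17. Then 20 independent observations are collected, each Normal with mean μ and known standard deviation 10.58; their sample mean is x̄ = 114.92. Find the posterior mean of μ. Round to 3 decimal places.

Posterior mean ≈ 114.667

Prior precision 1/τ₀² = 1/17² = 0.00346021; data precision n/σ² = 20/10.58² = 0.178673.
Posterior precision = 0.00346021 + 0.178673 = 0.182133.
Posterior mean = (0.00346021·101.62 + 0.178673·114.92) / 0.182133 = 114.667.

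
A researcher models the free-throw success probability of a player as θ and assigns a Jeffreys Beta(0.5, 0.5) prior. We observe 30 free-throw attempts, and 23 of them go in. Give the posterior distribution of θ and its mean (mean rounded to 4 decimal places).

Posterior: Beta(23.5, 7.5); mean ≈ 0.7581

Observing 23 successes and 7 failures updates Beta(0.5, 0.5) by adding the success and failure counts to the two shape parameters: α = 0.5+23 = 23.5, β = 0.5+7 = 7.5.
E[θ | data] = 23.5/(23.5+7.5) = 0.7581.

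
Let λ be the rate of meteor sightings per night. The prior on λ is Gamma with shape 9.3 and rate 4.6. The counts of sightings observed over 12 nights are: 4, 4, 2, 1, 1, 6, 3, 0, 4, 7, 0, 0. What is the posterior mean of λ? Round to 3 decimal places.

Posterior mean ≈ 2.488

Total count ∑xᵢ = 32 over n = 12 nights.
Gamma is conjugate to the Poisson likelihood: posterior is Gamma(shape = 9.3+32 = 41.3, rate = 4.6+12 = 16.6).
E[λ | data] = 41.3/16.6 = 2.488.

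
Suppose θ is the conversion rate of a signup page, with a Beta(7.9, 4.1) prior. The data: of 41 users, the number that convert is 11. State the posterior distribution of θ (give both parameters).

The binomial likelihood is conjugate to the Beta prior: with 11 successes and 30 failures, the posterior is Beta(7.9+11, 4.1+30) = Beta(18.9, 34.1).

Posterior: Beta(18.9, 34.1)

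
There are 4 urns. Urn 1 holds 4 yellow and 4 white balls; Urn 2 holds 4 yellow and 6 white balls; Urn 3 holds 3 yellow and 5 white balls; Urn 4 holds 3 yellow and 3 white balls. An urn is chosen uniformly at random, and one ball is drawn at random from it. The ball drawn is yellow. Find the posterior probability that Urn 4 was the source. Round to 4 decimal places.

P(yellow|Urn 1) = 0.5; P(yellow|Urn 2) = 0.4; P(yellow|Urn 3) = 0.375; P(yellow|Urn 4) = 0.5.
Prior × likelihood for each source: 0.25·0.5=0.1250, 0.25·0.4=0.1000, 0.25·0.375=0.09375, 0.25·0.5=0.1250. Summing gives P(yellow) = 0.44375.
P(Urn 4 | yellow) = 0.1250 / 0.44375 = 0.2817.

Posterior probability ≈ 0.2817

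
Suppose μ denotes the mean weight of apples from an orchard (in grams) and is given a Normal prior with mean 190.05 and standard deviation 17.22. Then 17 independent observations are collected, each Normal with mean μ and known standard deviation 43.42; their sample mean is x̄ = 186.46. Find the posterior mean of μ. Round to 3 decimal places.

Prior precision 1/τ₀² = 1/17.22² = 0.00337236; data precision n/σ² = 17/43.42² = 0.00901715.
Posterior precision = 0.00337236 + 0.00901715 = 0.0123895.
Posterior mean = (0.00337236·190.05 + 0.00901715·186.46) / 0.0123895 = 187.437.

Posterior mean ≈ 187.437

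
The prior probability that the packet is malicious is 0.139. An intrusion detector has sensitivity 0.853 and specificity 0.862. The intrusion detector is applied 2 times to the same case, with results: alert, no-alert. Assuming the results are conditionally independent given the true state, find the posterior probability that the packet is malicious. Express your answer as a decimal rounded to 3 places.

With H the event that the packet is malicious, the joint likelihood of the observed sequence is P(data|H) = 0.853·0.147 = 0.12539 and P(data|¬H) = 0.138·0.862 = 0.11896.
Bayes: P(H|data) = 0.139·0.12539 / (0.139·0.12539 + 0.861·0.11896) = 0.017429/0.11985 = 0.1454.

Posterior P(H) ≈ 0.145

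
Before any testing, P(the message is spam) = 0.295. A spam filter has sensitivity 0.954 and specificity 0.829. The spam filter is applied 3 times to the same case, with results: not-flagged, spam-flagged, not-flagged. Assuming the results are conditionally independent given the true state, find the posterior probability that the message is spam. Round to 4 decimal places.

With H the event that the message is spam, the joint likelihood of the observed sequence is P(data|H) = 0.046·0.954·0.046 = 0.0020187 and P(data|¬H) = 0.829·0.171·0.829 = 0.11752.
Bayes: P(H|data) = 0.295·0.0020187 / (0.295·0.0020187 + 0.705·0.11752) = 0.00059551/0.083446 = 0.0071.

Posterior P(H) ≈ 0.0071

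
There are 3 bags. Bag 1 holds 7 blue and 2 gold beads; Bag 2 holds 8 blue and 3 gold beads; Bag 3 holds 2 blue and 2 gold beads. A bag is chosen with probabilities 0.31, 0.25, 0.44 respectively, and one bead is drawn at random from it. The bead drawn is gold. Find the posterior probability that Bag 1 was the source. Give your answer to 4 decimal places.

P(gold|Bag 1) = 0.2222; P(gold|Bag 2) = 0.2727; P(gold|Bag 3) = 0.5.
Prior × likelihood for each source: 0.31·0.2222=0.06889, 0.25·0.2727=0.06818, 0.44·0.5=0.2200. Summing gives P(gold) = 0.35707.
P(Bag 1 | gold) = 0.06889 / 0.35707 = 0.1929.

Posterior probability ≈ 0.1929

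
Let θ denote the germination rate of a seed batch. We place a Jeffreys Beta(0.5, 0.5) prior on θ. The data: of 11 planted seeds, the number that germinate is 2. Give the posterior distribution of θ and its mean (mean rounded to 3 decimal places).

Posterior: Beta(2.5, 9.5); mean ≈ 0.208

The binomial likelihood is conjugate to the Beta prior: with 2 successes and 9 failures, the posterior is Beta(0.5+2, 0.5+9) = Beta(2.5, 9.5).
E[θ | data] = 2.5/(2.5+9.5) = 0.208.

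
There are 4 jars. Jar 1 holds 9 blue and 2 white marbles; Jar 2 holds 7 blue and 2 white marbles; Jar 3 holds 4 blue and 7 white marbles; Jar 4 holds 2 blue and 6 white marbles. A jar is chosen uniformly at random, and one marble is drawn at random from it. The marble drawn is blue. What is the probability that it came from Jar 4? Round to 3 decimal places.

Tabulate prior·likelihood by source: [1] prior 0.25, lik 0.8182, product 0.2045; [2] prior 0.25, lik 0.7778, product 0.1944; [3] prior 0.25, lik 0.3636, product 0.09091; [4] prior 0.25, lik 0.25, product 0.06250.
Normalizing constant = 0.55240; the posterior for Jar 4 is its product over the sum, 0.06250/0.55240 = 0.113.

Posterior probability ≈ 0.113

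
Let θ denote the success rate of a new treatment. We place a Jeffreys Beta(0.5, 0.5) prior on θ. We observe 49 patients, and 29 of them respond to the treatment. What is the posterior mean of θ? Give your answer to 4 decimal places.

Posterior mean ≈ 0.5900

The binomial likelihood is conjugate to the Beta prior: with 29 successes and 20 failures, the posterior is Beta(0.5+29, 0.5+20) = Beta(29.5, 20.5).
E[θ | data] = 29.5/(29.5+20.5) = 0.5900.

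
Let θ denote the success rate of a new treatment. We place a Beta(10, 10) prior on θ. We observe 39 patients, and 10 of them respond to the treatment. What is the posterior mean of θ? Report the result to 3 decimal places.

Posterior mean ≈ 0.339

The binomial likelihood is conjugate to the Beta prior: with 10 successes and 29 failures, the posterior is Beta(10+10, 10+29) = Beta(20, 39).
E[θ | data] = 20/(20+39) = 0.339.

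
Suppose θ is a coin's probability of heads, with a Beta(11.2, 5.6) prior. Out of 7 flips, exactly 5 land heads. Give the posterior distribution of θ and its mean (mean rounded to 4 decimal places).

The binomial likelihood is conjugate to the Beta prior: with 5 successes and 2 failures, the posterior is Beta(11.2+5, 5.6+2) = Beta(16.2, 7.6).
E[θ | data] = 16.2/(16.2+7.6) = 0.6807.

Posterior: Beta(16.2, 7.6); mean ≈ 0.6807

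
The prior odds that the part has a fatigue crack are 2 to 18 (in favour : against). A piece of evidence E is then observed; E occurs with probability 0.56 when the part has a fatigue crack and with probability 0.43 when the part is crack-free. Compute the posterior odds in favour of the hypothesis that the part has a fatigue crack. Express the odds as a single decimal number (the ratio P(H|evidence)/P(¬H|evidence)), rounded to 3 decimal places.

Posterior odds ≈ 0.145

Prior odds = 2/18 = 0.11111.
Likelihood ratio for E = 0.56/0.43 = 1.3023.
Posterior odds = prior odds × LR = 0.14470.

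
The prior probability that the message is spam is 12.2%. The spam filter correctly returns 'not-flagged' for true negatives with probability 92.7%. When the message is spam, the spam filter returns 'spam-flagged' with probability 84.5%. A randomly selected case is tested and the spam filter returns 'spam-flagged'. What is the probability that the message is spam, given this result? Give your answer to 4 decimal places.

Let H be the event that the message is spam. P(H) = 0.122, so P(¬H) = 0.878. With E the 'spam-flagged' result, P(E|H) = 0.845 and P(E|¬H) = 0.073.
P(E) = 0.845·0.122 + 0.073·0.878 = 0.10309 + 0.064094 = 0.16718.
By Bayes' theorem, P(H|E) = 0.10309 / 0.16718 = 0.6166.

P(H | E) ≈ 0.6166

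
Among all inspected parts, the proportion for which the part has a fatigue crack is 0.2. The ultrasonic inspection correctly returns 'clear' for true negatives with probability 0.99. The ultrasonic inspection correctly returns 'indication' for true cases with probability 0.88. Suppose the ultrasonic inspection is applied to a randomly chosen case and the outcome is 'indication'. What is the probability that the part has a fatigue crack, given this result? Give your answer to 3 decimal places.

Write H for 'the part has a fatigue crack'. Prior odds H:¬H = 0.2/0.8 = 0.25000. For the 'indication' outcome, the likelihood ratio is 0.88/0.01 = 88.000.
Posterior odds = 0.25000 × 88.000 = 22.000, so P(H|E) = 22.000/(1+22.000) = 0.957.

P(H | E) ≈ 0.957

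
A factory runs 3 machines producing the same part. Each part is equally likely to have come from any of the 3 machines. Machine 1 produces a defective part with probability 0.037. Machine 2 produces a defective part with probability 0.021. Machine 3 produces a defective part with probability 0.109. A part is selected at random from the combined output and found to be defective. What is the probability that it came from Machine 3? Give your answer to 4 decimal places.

Posterior probability ≈ 0.6527

P(defective|M1) = 0.037; P(defective|M2) = 0.021; P(defective|M3) = 0.109.
Prior × likelihood for each source: 0.333333·0.037=0.01233, 0.333333·0.021=0.007000, 0.333333·0.109=0.03633. Summing gives P(defective) = 0.055667.
P(Machine 3 | defective) = 0.03633 / 0.055667 = 0.6527.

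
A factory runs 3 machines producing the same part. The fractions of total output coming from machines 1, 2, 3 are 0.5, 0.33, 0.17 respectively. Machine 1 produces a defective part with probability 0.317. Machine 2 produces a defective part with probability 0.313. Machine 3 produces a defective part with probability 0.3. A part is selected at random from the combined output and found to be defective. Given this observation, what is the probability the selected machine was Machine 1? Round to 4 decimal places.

P(defective|M1) = 0.317; P(defective|M2) = 0.313; P(defective|M3) = 0.3.
Prior × likelihood for each source: 0.5·0.317=0.1585, 0.33·0.313=0.1033, 0.17·0.3=0.05100. Summing gives P(defective) = 0.31279.
P(Machine 1 | defective) = 0.1585 / 0.31279 = 0.5067.

Posterior probability ≈ 0.5067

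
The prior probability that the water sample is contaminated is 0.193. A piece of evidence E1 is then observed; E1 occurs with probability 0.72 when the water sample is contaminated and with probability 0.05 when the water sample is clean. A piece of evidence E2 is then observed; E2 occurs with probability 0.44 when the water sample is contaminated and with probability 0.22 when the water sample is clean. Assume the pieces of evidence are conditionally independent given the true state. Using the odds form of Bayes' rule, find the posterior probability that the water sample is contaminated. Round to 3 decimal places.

Posterior probability ≈ 0.873

Prior odds = 0.193/(1−0.193) = 0.23916. In log-odds, ln(0.23916) = -1.4306.
Add log likelihood ratios: ln(14.400) + ln(2.0000) = 3.3604.
Posterior log-odds = 1.9297, so posterior odds = exp(1.9297) = 6.8877. Converting, P(H|E) = 6.8877/7.8877 = 0.873.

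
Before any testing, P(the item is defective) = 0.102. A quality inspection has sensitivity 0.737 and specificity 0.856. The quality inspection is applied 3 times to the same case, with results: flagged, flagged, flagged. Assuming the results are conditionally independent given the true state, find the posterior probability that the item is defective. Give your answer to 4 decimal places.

Let H be the event that the item is defective; start with P(H) = 0.102. P('flagged'|H) = 0.737, P('flagged'|¬H) = 0.144.
Update on result 1 ('flagged'): P(H) ← 0.737·0.1020 / (0.737·0.1020 + 0.144·0.8980) = 0.075174/0.20449 = 0.3676.
Update on result 2 ('flagged'): P(H) ← 0.737·0.3676 / (0.737·0.3676 + 0.144·0.6324) = 0.27094/0.36200 = 0.7484.
Update on result 3 ('flagged'): P(H) ← 0.737·0.7484 / (0.737·0.7484 + 0.144·0.2516) = 0.55161/0.58783 = 0.9384.

Posterior P(H) ≈ 0.9384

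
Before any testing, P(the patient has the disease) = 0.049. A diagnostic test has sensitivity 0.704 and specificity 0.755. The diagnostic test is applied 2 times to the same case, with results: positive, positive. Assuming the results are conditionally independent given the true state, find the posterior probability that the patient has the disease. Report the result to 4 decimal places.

Posterior P(H) ≈ 0.2985

Let H be the event that the patient has the disease; start with P(H) = 0.049. P('positive'|H) = 0.704, P('positive'|¬H) = 0.245.
Update on result 1 ('positive'): P(H) ← 0.704·0.0490 / (0.704·0.0490 + 0.245·0.9510) = 0.034496/0.26749 = 0.1290.
Update on result 2 ('positive'): P(H) ← 0.704·0.1290 / (0.704·0.1290 + 0.245·0.8710) = 0.090789/0.30419 = 0.2985.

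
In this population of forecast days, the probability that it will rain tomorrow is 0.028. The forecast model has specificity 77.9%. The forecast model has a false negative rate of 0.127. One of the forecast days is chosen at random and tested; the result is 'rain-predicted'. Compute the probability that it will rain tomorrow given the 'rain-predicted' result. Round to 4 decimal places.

Write H for 'it will rain tomorrow'. Prior odds H:¬H = 0.028/0.972 = 0.028807. For the 'rain-predicted' outcome, the likelihood ratio is 0.873/0.221 = 3.9502.
Posterior odds = 0.028807 × 3.9502 = 0.11379, so P(H|E) = 0.11379/(1+0.11379) = 0.1022.

P(H | E) ≈ 0.1022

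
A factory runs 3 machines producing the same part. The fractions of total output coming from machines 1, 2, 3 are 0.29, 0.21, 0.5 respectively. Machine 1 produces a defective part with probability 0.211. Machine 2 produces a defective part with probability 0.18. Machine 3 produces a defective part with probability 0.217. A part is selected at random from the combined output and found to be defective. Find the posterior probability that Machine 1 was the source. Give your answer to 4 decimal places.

Posterior probability ≈ 0.2949

P(defective|M1) = 0.211; P(defective|M2) = 0.18; P(defective|M3) = 0.217.
Prior × likelihood for each source: 0.29·0.211=0.06119, 0.21·0.18=0.03780, 0.5·0.217=0.1085. Summing gives P(defective) = 0.20749.
P(Machine 1 | defective) = 0.06119 / 0.20749 = 0.2949.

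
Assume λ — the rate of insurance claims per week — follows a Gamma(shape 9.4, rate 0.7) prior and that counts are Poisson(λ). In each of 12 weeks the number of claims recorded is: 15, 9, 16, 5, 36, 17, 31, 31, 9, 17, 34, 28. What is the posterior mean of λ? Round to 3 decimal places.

The Poisson likelihood adds the total count to the shape and the number of exposure periods to the rate. Here ∑xᵢ = 248 and n = 12, so shape 9.4→257.4 and rate 0.7→12.7.
E[λ | data] = 257.4/12.7 = 20.268.

Posterior mean ≈ 20.268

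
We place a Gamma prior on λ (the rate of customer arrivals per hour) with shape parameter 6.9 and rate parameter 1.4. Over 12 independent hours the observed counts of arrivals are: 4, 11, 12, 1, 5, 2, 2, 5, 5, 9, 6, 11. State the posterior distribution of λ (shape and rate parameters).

The Poisson likelihood adds the total count to the shape and the number of exposure periods to the rate. Here ∑xᵢ = 73 and n = 12, so shape 6.9→79.9 and rate 1.4→13.4.

Posterior: Gamma(shape=79.9, rate=13.4)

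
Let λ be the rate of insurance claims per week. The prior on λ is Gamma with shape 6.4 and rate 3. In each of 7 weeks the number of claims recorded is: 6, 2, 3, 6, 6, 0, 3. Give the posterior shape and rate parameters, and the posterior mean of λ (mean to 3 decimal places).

Posterior: Gamma(shape=32.4, rate=10); mean ≈ 3.240

Total count ∑xᵢ = 26 over n = 7 weeks.
Gamma is conjugate to the Poisson likelihood: posterior is Gamma(shape = 6.4+26 = 32.4, rate = 3+7 = 10).
E[λ | data] = 32.4/10 = 3.240.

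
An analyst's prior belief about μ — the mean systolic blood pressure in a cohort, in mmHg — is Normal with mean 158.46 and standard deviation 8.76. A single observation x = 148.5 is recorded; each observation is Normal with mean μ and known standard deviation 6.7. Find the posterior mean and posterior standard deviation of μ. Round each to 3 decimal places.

Posterior mean ≈ 152.176; posterior SD ≈ 5.322

Prior precision 1/τ₀² = 1/8.76² = 0.0130314; data precision n/σ² = 1/6.7² = 0.0222767.
Posterior precision = 0.0130314 + 0.0222767 = 0.0353081, giving posterior SD = 1/√0.0353081 = 5.322.
Posterior mean = (0.0130314·158.46 + 0.0222767·148.5) / 0.0353081 = 152.176.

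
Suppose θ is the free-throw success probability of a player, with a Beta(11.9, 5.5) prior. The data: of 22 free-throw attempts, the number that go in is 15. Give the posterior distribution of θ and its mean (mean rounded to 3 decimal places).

Observing 15 successes and 7 failures updates Beta(11.9, 5.5) by adding the success and failure counts to the two shape parameters: α = 11.9+15 = 26.9, β = 5.5+7 = 12.5.
Posterior mean = α/(α+β) = 26.9/39.4 = 0.683.

Posterior: Beta(26.9, 12.5); mean ≈ 0.683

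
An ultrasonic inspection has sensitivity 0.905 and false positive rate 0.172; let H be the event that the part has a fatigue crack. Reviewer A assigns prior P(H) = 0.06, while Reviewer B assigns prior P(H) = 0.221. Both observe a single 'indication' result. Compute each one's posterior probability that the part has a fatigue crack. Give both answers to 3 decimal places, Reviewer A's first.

Reviewer A: 0.251; Reviewer B: 0.599

P('+'|H) = 0.905, P('+'|¬H) = 0.172.
Reviewer A: numerator 0.905·0.06 = 0.054300; evidence = 0.054300+0.172·0.94 = 0.21598; posterior = 0.251.
Reviewer B: numerator 0.905·0.221 = 0.20001; evidence = 0.20001+0.172·0.779 = 0.33399; posterior = 0.599.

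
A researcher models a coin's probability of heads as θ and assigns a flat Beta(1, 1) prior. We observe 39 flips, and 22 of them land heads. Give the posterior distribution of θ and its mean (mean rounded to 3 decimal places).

Observing 22 successes and 17 failures updates Beta(1, 1) by adding the success and failure counts to the two shape parameters: α = 1+22 = 23, β = 1+17 = 18.
E[θ | data] = 23/(23+18) = 0.561.

Posterior: Beta(23, 18); mean ≈ 0.561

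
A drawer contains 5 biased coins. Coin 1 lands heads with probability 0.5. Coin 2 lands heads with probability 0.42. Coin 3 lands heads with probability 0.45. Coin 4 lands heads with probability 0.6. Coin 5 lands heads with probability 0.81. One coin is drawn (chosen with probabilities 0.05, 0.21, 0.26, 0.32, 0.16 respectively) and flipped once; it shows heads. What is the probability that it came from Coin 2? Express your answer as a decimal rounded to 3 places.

P(heads|C1) = 0.5; P(heads|C2) = 0.42; P(heads|C3) = 0.45; P(heads|C4) = 0.6; P(heads|C5) = 0.81.
Prior × likelihood for each source: 0.05·0.5=0.02500, 0.21·0.42=0.08820, 0.26·0.45=0.1170, 0.32·0.6=0.1920, 0.16·0.81=0.1296. Summing gives P(heads) = 0.55180.
P(Coin 2 | heads) = 0.08820 / 0.55180 = 0.160.

Posterior probability ≈ 0.160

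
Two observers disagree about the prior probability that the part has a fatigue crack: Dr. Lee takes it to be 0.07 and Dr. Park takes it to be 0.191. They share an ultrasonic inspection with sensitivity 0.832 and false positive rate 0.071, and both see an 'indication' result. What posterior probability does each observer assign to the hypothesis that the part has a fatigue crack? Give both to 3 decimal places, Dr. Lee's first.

Dr. Lee: 0.469; Dr. Park: 0.735

P('+'|H) = 0.832, P('+'|¬H) = 0.071.
Dr. Lee: numerator 0.832·0.07 = 0.058240; evidence = 0.058240+0.071·0.93 = 0.12427; posterior = 0.469.
Dr. Park: numerator 0.832·0.191 = 0.15891; evidence = 0.15891+0.071·0.809 = 0.21635; posterior = 0.735.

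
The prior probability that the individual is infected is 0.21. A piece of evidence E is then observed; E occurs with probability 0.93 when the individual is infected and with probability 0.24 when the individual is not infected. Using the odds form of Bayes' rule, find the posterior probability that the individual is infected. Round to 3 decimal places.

Prior odds = 0.21/(1−0.21) = 0.26582. In log-odds, ln(0.26582) = -1.3249.
Add log likelihood ratio: ln(3.8750) = 1.3545.
Posterior log-odds = 0.029620, so posterior odds = exp(0.029620) = 1.0301. Converting, P(H|E) = 1.0301/2.0301 = 0.507.

Posterior probability ≈ 0.507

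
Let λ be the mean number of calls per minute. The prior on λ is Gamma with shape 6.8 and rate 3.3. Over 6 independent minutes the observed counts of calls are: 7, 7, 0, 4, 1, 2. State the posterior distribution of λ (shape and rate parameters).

The Poisson likelihood adds the total count to the shape and the number of exposure periods to the rate. Here ∑xᵢ = 21 and n = 6, so shape 6.8→27.8 and rate 3.3→9.3.

Posterior: Gamma(shape=27.8, rate=9.3)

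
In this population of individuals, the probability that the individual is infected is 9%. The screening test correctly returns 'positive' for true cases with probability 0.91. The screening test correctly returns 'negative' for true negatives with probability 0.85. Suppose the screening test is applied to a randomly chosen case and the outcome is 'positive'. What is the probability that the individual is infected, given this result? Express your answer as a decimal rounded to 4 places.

Write H for 'the individual is infected'. Prior odds H:¬H = 0.09/0.91 = 0.098901. For the 'positive' outcome, the likelihood ratio is 0.91/0.15 = 6.0667.
Posterior odds = 0.098901 × 6.0667 = 0.60000, so P(H|E) = 0.60000/(1+0.60000) = 0.3750.

P(H | E) ≈ 0.3750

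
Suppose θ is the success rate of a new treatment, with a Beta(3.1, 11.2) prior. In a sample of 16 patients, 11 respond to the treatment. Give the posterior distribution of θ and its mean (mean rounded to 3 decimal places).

The binomial likelihood is conjugate to the Beta prior: with 11 successes and 5 failures, the posterior is Beta(3.1+11, 11.2+5) = Beta(14.1, 16.2).
Posterior mean = α/(α+β) = 14.1/30.3 = 0.465.

Posterior: Beta(14.1, 16.2); mean ≈ 0.465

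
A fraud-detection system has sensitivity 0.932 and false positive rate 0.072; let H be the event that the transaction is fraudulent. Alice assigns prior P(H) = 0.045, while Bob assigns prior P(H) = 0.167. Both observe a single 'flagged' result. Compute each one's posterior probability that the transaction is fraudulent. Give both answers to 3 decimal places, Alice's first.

P('+'|H) = 0.932, P('+'|¬H) = 0.072.
Alice: numerator 0.932·0.045 = 0.041940; evidence = 0.041940+0.072·0.955 = 0.11070; posterior = 0.379.
Bob: numerator 0.932·0.167 = 0.15564; evidence = 0.15564+0.072·0.833 = 0.21562; posterior = 0.722.

Alice: 0.379; Bob: 0.722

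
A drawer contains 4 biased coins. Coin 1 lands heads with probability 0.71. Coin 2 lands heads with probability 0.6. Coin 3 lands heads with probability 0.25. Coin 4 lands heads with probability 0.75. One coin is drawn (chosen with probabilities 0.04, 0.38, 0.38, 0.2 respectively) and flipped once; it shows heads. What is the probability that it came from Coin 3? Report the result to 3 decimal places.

Posterior probability ≈ 0.189

P(heads|C1) = 0.71; P(heads|C2) = 0.6; P(heads|C3) = 0.25; P(heads|C4) = 0.75.
Prior × likelihood for each source: 0.04·0.71=0.02840, 0.38·0.6=0.2280, 0.38·0.25=0.09500, 0.2·0.75=0.1500. Summing gives P(heads) = 0.50140.
P(Coin 3 | heads) = 0.09500 / 0.50140 = 0.189.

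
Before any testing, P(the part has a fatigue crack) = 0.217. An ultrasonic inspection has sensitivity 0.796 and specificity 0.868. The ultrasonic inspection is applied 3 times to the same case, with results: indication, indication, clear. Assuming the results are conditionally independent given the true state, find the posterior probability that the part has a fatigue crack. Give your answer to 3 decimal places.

Let H be the event that the part has a fatigue crack; start with P(H) = 0.217. P('indication'|H) = 0.796, P('indication'|¬H) = 0.132.
Update on result 1 ('indication'): P(H) ← 0.796·0.2170 / (0.796·0.2170 + 0.132·0.7830) = 0.17273/0.27609 = 0.6256.
Update on result 2 ('indication'): P(H) ← 0.796·0.6256 / (0.796·0.6256 + 0.132·0.3744) = 0.49801/0.54743 = 0.9097.
Update on result 3 ('clear'): P(H) ← 0.204·0.9097 / (0.204·0.9097 + 0.868·0.0903) = 0.18559/0.26394 = 0.7031.

Posterior P(H) ≈ 0.703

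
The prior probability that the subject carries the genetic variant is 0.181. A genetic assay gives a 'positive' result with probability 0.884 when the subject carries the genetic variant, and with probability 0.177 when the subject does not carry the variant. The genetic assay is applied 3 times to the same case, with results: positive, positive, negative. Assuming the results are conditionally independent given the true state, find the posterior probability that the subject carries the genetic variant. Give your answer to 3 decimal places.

Posterior P(H) ≈ 0.437

Let H be the event that the subject carries the genetic variant; start with P(H) = 0.181. P('positive'|H) = 0.884, P('positive'|¬H) = 0.177.
Update on result 1 ('positive'): P(H) ← 0.884·0.1810 / (0.884·0.1810 + 0.177·0.8190) = 0.16000/0.30497 = 0.5247.
Update on result 2 ('positive'): P(H) ← 0.884·0.5247 / (0.884·0.5247 + 0.177·0.4753) = 0.46380/0.54793 = 0.8465.
Update on result 3 ('negative'): P(H) ← 0.116·0.8465 / (0.116·0.8465 + 0.823·0.1535) = 0.098188/0.22456 = 0.4372.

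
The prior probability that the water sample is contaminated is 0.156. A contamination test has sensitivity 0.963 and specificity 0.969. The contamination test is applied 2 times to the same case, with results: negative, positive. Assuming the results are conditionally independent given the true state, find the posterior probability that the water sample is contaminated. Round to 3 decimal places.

Posterior P(H) ≈ 0.180

Let H be the event that the water sample is contaminated; start with P(H) = 0.156. P('positive'|H) = 0.963, P('positive'|¬H) = 0.031.
Update on result 1 ('negative'): P(H) ← 0.037·0.1560 / (0.037·0.1560 + 0.969·0.8440) = 0.0057720/0.82361 = 0.0070.
Update on result 2 ('positive'): P(H) ← 0.963·0.0070 / (0.963·0.0070 + 0.031·0.9930) = 0.0067489/0.037532 = 0.1798.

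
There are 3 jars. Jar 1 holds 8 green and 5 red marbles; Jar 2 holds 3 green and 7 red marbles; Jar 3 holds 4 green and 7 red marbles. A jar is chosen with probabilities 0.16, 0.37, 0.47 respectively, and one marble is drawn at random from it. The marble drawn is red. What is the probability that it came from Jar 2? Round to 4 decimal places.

P(red|Jar 1) = 0.3846; P(red|Jar 2) = 0.7; P(red|Jar 3) = 0.6364.
Prior × likelihood for each source: 0.16·0.3846=0.06154, 0.37·0.7=0.2590, 0.47·0.6364=0.2991. Summing gives P(red) = 0.61963.
P(Jar 2 | red) = 0.2590 / 0.61963 = 0.4180.

Posterior probability ≈ 0.4180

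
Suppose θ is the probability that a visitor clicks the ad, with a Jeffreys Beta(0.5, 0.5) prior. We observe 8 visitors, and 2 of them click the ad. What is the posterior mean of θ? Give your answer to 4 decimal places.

Posterior mean ≈ 0.2778

The binomial likelihood is conjugate to the Beta prior: with 2 successes and 6 failures, the posterior is Beta(0.5+2, 0.5+6) = Beta(2.5, 6.5).
Posterior mean = α/(α+β) = 2.5/9 = 0.2778.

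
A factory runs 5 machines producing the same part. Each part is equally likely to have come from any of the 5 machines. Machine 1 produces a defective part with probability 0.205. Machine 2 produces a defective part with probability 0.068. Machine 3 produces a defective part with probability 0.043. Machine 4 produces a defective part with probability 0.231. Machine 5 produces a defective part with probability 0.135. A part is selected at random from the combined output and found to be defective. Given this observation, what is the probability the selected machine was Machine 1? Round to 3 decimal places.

P(defective|M1) = 0.205; P(defective|M2) = 0.068; P(defective|M3) = 0.043; P(defective|M4) = 0.231; P(defective|M5) = 0.135.
Prior × likelihood for each source: 0.2·0.205=0.04100, 0.2·0.068=0.01360, 0.2·0.043=0.008600, 0.2·0.231=0.04620, 0.2·0.135=0.02700. Summing gives P(defective) = 0.13640.
P(Machine 1 | defective) = 0.04100 / 0.13640 = 0.301.

Posterior probability ≈ 0.301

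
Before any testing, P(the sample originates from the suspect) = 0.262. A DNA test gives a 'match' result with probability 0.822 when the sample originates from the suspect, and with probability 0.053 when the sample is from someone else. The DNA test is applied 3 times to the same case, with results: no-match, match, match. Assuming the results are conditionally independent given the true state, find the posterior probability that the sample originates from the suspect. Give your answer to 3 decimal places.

Posterior P(H) ≈ 0.941

Let H be the event that the sample originates from the suspect; start with P(H) = 0.262. P('match'|H) = 0.822, P('match'|¬H) = 0.053.
Update on result 1 ('no-match'): P(H) ← 0.178·0.2620 / (0.178·0.2620 + 0.947·0.7380) = 0.046636/0.74552 = 0.0626.
Update on result 2 ('match'): P(H) ← 0.822·0.0626 / (0.822·0.0626 + 0.053·0.9374) = 0.051420/0.10110 = 0.5086.
Update on result 3 ('match'): P(H) ← 0.822·0.5086 / (0.822·0.5086 + 0.053·0.4914) = 0.41805/0.44410 = 0.9414.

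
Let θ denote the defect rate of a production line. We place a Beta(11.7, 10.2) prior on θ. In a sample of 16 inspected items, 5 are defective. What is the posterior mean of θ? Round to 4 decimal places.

Observing 5 successes and 11 failures updates Beta(11.7, 10.2) by adding the success and failure counts to the two shape parameters: α = 11.7+5 = 16.7, β = 10.2+11 = 21.2.
E[θ | data] = 16.7/(16.7+21.2) = 0.4406.

Posterior mean ≈ 0.4406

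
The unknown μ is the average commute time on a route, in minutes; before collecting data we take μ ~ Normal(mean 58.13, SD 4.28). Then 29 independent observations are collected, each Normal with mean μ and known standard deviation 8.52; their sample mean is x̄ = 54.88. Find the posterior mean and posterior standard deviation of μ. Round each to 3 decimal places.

Posterior mean ≈ 55.271; posterior SD ≈ 1.484

Prior precision 1/τ₀² = 1/4.28² = 0.0545899; data precision n/σ² = 29/8.52² = 0.399502.
Posterior precision = 0.0545899 + 0.399502 = 0.454092, giving posterior SD = 1/√0.454092 = 1.484.
Posterior mean = (0.0545899·58.13 + 0.399502·54.88) / 0.454092 = 55.271.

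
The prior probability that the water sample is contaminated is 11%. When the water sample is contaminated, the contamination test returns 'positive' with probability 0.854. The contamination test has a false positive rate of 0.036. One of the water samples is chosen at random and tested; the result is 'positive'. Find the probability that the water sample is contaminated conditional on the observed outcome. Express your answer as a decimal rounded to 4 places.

P(H | E) ≈ 0.7457

Write H for 'the water sample is contaminated'. Prior odds H:¬H = 0.11/0.89 = 0.12360. For the 'positive' outcome, the likelihood ratio is 0.854/0.036 = 23.722.
Posterior odds = 0.12360 × 23.722 = 2.9320, so P(H|E) = 2.9320/(1+2.9320) = 0.7457.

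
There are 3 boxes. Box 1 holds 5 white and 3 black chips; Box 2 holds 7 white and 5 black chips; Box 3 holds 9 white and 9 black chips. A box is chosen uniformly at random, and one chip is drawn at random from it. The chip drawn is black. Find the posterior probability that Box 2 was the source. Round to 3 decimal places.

Posterior probability ≈ 0.323

P(black|Box 1) = 0.375; P(black|Box 2) = 0.4167; P(black|Box 3) = 0.5.
Prior × likelihood for each source: 0.333333·0.375=0.1250, 0.333333·0.4167=0.1389, 0.333333·0.5=0.1667. Summing gives P(black) = 0.43056.
P(Box 2 | black) = 0.1389 / 0.43056 = 0.323.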